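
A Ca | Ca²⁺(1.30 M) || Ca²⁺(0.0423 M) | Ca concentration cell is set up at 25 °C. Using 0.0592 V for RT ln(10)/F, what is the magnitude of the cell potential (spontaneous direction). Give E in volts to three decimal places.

+0.044 V

For a concentration cell E°cell = 0. The 1.30 M side is the cathode (reduction is favoured where [Ca²⁺] is higher).
With n = 2, E = −(0.0592/2) log([Ca²⁺]ₐₙ/[Ca²⁺]꜀ₐₜ) = −(0.0592/2) log(0.0423/1.3) = −(0.0592/2)(-1.488) = +0.044 V.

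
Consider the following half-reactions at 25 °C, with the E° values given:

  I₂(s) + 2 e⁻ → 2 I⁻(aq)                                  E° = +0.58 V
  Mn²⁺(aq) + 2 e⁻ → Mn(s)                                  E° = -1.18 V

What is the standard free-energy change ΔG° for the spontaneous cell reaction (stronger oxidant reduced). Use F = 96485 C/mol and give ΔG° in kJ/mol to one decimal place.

I₂/I⁻ (E° = +0.58 V) is the cathode; Mn²⁺/Mn (E° = -1.18 V) is the anode, so E°cell = +1.76 V.
Balancing electrons gives n = 2 (lcm of 2 and 2).
ΔG° = −nFE° = −(2)(96485)(+1.76) = -339,627 J = -339.6 kJ/mol.

-339.6 kJ/mol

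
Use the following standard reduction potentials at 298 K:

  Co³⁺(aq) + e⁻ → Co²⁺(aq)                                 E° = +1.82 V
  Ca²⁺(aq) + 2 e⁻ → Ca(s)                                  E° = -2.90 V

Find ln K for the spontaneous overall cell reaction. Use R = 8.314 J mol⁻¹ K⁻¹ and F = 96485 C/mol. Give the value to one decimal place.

Cathode: Co³⁺/Co²⁺; anode: Ca²⁺/Ca. E°cell = (+1.82) − (-2.90) = +4.72 V, with n = 2.
ΔG° = −nFE° = −RT ln K, so ln K = nFE°/(RT) = (2)(96485)(+4.72) / ((8.314)(298)) = 367.625.

367.6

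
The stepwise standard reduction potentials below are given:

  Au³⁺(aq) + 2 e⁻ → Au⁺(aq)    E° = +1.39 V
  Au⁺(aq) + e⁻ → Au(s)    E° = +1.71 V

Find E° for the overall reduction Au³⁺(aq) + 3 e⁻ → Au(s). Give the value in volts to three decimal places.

+1.497 V

Standard free energies of sequential steps add: ΔG°₃ = ΔG°₁ + ΔG°₂, so n₃E°₃ = n₁E°₁ + n₂E°₂.
E°₃ = (2×+1.39 + 1×+1.71) / 3 = (+4.490) / 3 = +1.497 V.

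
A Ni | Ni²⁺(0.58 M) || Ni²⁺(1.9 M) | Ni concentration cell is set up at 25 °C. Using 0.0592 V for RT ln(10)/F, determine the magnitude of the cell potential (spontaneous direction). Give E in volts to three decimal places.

For a concentration cell E°cell = 0. The 1.9 M side is the cathode (reduction is favoured where [Ni²⁺] is higher).
With n = 2, E = −(0.0592/2) log([Ni²⁺]ₐₙ/[Ni²⁺]꜀ₐₜ) = −(0.0592/2) log(0.58/1.9) = −(0.0592/2)(-0.515) = +0.015 V.

+0.015 V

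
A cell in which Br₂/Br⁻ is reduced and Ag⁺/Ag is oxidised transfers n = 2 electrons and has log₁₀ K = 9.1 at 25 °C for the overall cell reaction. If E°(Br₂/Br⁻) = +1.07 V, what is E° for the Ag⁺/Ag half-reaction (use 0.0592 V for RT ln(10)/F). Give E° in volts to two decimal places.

E°cell = (0.0592/n)·log K = (0.0592/2)(9.1) = +0.269 V.
Since Br₂/Br⁻ is the cathode and Ag⁺/Ag the anode, E°cell = E°(Br₂/Br⁻) − E°(Ag⁺/Ag).
So E°(Ag⁺/Ag) = E°(Br₂/Br⁻) − E°cell = (+1.07) − (+0.269) = +0.80 V.

+0.80 V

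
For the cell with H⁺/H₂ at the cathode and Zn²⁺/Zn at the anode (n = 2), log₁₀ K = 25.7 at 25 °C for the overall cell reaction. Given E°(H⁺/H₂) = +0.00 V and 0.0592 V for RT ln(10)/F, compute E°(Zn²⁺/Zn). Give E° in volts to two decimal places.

-0.76 V

E°cell = (0.0592/n)·log K = (0.0592/2)(25.7) = +0.761 V.
Since H⁺/H₂ is the cathode and Zn²⁺/Zn the anode, E°cell = E°(H⁺/H₂) − E°(Zn²⁺/Zn).
So E°(Zn²⁺/Zn) = E°(H⁺/H₂) − E°cell = (+0.00) − (+0.761) = -0.76 V.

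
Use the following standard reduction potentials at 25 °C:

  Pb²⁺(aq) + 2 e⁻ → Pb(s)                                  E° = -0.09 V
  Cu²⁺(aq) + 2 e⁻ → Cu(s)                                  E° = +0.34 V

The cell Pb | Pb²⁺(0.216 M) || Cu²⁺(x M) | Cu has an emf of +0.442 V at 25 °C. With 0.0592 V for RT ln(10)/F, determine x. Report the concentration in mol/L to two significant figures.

Cu²⁺/Cu is the cathode, Pb²⁺/Pb the anode: E°cell = +0.43 V, n = 2.
Overall reaction: Cu²⁺(aq) + Pb(s) → Cu(s) + Pb²⁺(aq); Q = [Pb²⁺]^1/[Cu²⁺]^1.
From E = E° − (0.0592/n) log Q: log Q = (E° − E)·n/0.0592 = (+0.43 − (+0.442))·2/0.0592 = -0.4054.
So 1·log[Cu²⁺] = 1·log(0.216) − log Q = -0.6655 − (-0.4054) = -0.2601; [Cu²⁺] = 10^(-0.2601) ≈ 0.55 M.

0.55 M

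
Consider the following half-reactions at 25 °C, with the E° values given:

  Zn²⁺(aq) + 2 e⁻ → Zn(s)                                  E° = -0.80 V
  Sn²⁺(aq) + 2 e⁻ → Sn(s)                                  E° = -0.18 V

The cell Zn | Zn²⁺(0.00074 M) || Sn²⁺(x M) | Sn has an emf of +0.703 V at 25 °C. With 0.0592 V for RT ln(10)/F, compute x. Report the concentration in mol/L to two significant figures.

0.47 M

Sn²⁺/Sn is the cathode, Zn²⁺/Zn the anode: E°cell = +0.62 V, n = 2.
Overall reaction: Sn²⁺(aq) + Zn(s) → Sn(s) + Zn²⁺(aq); Q = [Zn²⁺]^1/[Sn²⁺]^1.
From E = E° − (0.0592/n) log Q: log Q = (E° − E)·n/0.0592 = (+0.62 − (+0.703))·2/0.0592 = -2.8041.
So 1·log[Sn²⁺] = 1·log(0.00074) − log Q = -3.1308 − (-2.8041) = -0.3267; [Sn²⁺] = 10^(-0.3267) ≈ 0.47 M.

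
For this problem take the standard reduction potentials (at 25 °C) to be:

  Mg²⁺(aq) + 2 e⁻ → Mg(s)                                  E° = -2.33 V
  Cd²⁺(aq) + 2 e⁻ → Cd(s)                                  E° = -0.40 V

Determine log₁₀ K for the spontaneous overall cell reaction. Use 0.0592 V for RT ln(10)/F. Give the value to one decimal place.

Cathode: Cd²⁺/Cd; anode: Mg²⁺/Mg. E°cell = +1.93 V, n = 2.
log K = nE°cell / 0.0592 = (2)(+1.93) / 0.0592 = 65.2.

65.2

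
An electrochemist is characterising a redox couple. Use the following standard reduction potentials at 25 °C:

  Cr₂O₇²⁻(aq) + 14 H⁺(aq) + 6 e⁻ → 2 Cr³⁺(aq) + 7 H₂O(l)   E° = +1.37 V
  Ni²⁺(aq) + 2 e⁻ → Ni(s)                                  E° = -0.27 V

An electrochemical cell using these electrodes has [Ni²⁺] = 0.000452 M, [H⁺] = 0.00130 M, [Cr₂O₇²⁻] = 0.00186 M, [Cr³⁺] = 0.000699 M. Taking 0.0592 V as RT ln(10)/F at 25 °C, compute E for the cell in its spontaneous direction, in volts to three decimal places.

Cr₂O₇²⁻/Cr³⁺ is the cathode (higher E°), Ni²⁺/Ni the anode: E°cell = +1.37 − (-0.27) = +1.64 V, n = 6.
Overall: Cr₂O₇²⁻(aq) + 14 H⁺(aq) + 3 Ni(s) → 2 Cr³⁺(aq) + 7 H₂O(l) + 3 Ni²⁺(aq)
Q = [Cr³⁺]^2·[Ni²⁺]^3 / ([Cr₂O₇²⁻]·[H⁺]^14); log Q = 26.790.
E = E° − (0.0592/n) log Q = +1.64 − (0.0592/6)(26.790) = +1.376 V.

+1.376 V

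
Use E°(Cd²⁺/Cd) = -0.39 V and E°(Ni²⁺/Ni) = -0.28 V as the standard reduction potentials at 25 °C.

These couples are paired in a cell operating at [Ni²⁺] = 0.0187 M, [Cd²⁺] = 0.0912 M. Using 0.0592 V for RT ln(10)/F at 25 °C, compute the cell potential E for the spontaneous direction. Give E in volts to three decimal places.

Ni²⁺/Ni is the cathode (higher E°), Cd²⁺/Cd the anode: E°cell = -0.28 − (-0.39) = +0.11 V, n = 2.
Overall: Ni²⁺(aq) + Cd(s) → Ni(s) + Cd²⁺(aq)
Q = [Cd²⁺] / ([Ni²⁺]); log Q = 0.688.
E = E° − (0.0592/n) log Q = +0.11 − (0.0592/2)(0.688) = +0.090 V.

+0.090 V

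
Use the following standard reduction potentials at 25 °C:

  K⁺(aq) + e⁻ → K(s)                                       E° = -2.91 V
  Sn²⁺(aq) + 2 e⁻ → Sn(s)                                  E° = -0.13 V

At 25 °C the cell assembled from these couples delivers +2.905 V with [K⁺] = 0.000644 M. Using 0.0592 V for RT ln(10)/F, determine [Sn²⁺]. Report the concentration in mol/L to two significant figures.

Sn²⁺/Sn is the cathode, K⁺/K the anode: E°cell = +2.78 V, n = 2.
Overall reaction: Sn²⁺(aq) + 2 K(s) → Sn(s) + 2 K⁺(aq); Q = [K⁺]^2/[Sn²⁺]^1.
From E = E° − (0.0592/n) log Q: log Q = (E° − E)·n/0.0592 = (+2.78 − (+2.905))·2/0.0592 = -4.2230.
So 1·log[Sn²⁺] = 2·log(0.000644) − log Q = -6.3822 − (-4.2230) = -2.1592; [Sn²⁺] = 10^(-2.1592) ≈ 0.0069 M.

0.0069 M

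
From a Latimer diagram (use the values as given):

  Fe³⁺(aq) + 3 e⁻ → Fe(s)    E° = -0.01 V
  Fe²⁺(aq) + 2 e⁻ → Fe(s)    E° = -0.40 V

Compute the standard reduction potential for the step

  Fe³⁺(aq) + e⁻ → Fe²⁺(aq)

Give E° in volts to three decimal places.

+0.770 V

Sequential free energies add, so n₃E°₃ = n₁E°₁ + n₂E°₂.
With n₃ = 3, and the known step contributing 2×(-0.40) V, the unknown satisfies 1·E° = 3×(-0.01) − 2×(-0.40) = +0.770.
E° = +0.770 / 1 = +0.770 V.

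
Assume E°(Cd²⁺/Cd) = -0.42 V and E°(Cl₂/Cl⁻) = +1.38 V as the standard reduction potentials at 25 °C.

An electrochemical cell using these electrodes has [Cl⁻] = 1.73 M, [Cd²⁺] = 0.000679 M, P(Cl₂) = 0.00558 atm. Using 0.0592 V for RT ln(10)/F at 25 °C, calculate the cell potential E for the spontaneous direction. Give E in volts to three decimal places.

Cl₂/Cl⁻ is the cathode (higher E°), Cd²⁺/Cd the anode: E°cell = +1.38 − (-0.42) = +1.80 V, n = 2.
Overall: Cl₂(g) + Cd(s) → 2 Cl⁻(aq) + Cd²⁺(aq)
Q = [Cl⁻]^2·[Cd²⁺] / (P(Cl₂)); log Q = -0.439.
E = E° − (0.0592/n) log Q = +1.80 − (0.0592/2)(-0.439) = +1.813 V.

+1.813 V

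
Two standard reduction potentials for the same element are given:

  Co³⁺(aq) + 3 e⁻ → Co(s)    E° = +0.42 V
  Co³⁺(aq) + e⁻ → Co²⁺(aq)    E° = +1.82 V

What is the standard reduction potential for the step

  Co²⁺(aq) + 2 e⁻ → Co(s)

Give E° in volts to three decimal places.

Sequential free energies add, so n₃E°₃ = n₁E°₁ + n₂E°₂.
With n₃ = 3, and the known step contributing 1×(+1.82) V, the unknown satisfies 2·E° = 3×(+0.42) − 1×(+1.82) = -0.560.
E° = -0.560 / 2 = -0.280 V.

-0.280 V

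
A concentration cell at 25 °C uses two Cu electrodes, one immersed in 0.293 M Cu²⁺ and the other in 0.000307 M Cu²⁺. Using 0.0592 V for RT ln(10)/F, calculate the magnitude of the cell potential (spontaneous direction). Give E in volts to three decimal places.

For a concentration cell E°cell = 0. The 0.293 M side is the cathode (reduction is favoured where [Cu²⁺] is higher).
With n = 2, E = −(0.0592/2) log([Cu²⁺]ₐₙ/[Cu²⁺]꜀ₐₜ) = −(0.0592/2) log(0.000307/0.293) = −(0.0592/2)(-2.980) = +0.088 V.

+0.088 V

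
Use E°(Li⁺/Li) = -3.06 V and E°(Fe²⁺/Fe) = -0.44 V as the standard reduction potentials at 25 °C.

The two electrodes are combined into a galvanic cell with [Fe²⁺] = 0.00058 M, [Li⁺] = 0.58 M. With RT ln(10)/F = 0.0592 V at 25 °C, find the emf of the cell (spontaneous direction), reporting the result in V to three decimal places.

+2.538 V

Fe²⁺/Fe is the cathode (higher E°), Li⁺/Li the anode: E°cell = -0.44 − (-3.06) = +2.62 V, n = 2.
Overall: Fe²⁺(aq) + 2 Li(s) → Fe(s) + 2 Li⁺(aq)
Q = [Li⁺]^2 / ([Fe²⁺]); log Q = 2.763.
E = E° − (0.0592/n) log Q = +2.62 − (0.0592/2)(2.763) = +2.538 V.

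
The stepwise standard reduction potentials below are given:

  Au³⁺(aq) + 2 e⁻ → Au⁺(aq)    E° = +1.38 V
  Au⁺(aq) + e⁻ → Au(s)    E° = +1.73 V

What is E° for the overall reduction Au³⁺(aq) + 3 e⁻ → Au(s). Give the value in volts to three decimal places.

+1.497 V

Adding the free-energy changes (−nFE°) of the two steps gives −n₃FE°₃ = −n₁FE°₁ − n₂FE°₂.
E°₃ = (2×+1.38 + 1×+1.73) / 3 = (+4.490) / 3 = +1.497 V.
Simply averaging or adding the two E° values would be wrong; the electron-weighted sum is required.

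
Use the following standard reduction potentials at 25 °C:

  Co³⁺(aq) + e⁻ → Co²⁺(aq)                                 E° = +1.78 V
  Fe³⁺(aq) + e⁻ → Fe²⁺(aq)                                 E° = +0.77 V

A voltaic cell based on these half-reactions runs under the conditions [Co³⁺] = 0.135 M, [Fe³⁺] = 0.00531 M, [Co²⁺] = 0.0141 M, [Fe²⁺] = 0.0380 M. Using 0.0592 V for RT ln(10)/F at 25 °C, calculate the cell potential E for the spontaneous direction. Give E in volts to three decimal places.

+1.119 V

Co³⁺/Co²⁺ is the cathode (higher E°), Fe³⁺/Fe²⁺ the anode: E°cell = +1.78 − (+0.77) = +1.01 V, n = 1.
Overall: Co³⁺(aq) + Fe²⁺(aq) → Co²⁺(aq) + Fe³⁺(aq)
Q = [Co²⁺]·[Fe³⁺] / ([Co³⁺]·[Fe²⁺]); log Q = -1.836.
E = E° − (0.0592/n) log Q = +1.01 − (0.0592/1)(-1.836) = +1.119 V.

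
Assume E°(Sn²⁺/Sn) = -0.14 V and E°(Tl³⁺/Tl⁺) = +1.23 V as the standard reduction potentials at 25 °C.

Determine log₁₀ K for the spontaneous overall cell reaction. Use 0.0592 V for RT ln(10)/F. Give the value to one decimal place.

Cathode: Tl³⁺/Tl⁺; anode: Sn²⁺/Sn. E°cell = +1.37 V, n = 2.
log K = nE°cell / 0.0592 = (2)(+1.37) / 0.0592 = 46.3.

46.3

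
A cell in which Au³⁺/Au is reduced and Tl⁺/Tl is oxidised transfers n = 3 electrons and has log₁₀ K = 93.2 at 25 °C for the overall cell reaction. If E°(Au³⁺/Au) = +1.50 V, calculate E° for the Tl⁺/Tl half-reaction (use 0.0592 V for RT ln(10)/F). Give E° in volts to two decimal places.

E°cell = (0.0592/n)·log K = (0.0592/3)(93.2) = +1.839 V.
Since Au³⁺/Au is the cathode and Tl⁺/Tl the anode, E°cell = E°(Au³⁺/Au) − E°(Tl⁺/Tl).
So E°(Tl⁺/Tl) = E°(Au³⁺/Au) − E°cell = (+1.50) − (+1.839) = -0.34 V.

-0.34 V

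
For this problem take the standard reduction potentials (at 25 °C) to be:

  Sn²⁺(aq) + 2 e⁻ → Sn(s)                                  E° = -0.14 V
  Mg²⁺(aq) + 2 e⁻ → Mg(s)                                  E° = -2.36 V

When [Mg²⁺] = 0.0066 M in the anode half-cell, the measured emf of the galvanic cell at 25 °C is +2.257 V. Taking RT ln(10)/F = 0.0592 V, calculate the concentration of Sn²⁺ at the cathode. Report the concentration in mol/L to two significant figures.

0.12 M

Sn²⁺/Sn is the cathode, Mg²⁺/Mg the anode: E°cell = +2.22 V, n = 2.
Overall reaction: Sn²⁺(aq) + Mg(s) → Sn(s) + Mg²⁺(aq); Q = [Mg²⁺]^1/[Sn²⁺]^1.
From E = E° − (0.0592/n) log Q: log Q = (E° − E)·n/0.0592 = (+2.22 − (+2.257))·2/0.0592 = -1.2500.
So 1·log[Sn²⁺] = 1·log(0.0066) − log Q = -2.1805 − (-1.2500) = -0.9305; [Sn²⁺] = 10^(-0.9305) ≈ 0.12 M.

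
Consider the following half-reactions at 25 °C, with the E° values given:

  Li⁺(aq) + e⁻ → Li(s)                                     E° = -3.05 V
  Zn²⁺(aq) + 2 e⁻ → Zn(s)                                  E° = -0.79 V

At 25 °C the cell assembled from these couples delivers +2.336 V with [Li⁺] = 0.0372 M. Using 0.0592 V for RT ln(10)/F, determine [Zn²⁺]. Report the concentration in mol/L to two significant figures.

0.51 M

Zn²⁺/Zn is the cathode, Li⁺/Li the anode: E°cell = +2.26 V, n = 2.
Overall reaction: Zn²⁺(aq) + 2 Li(s) → Zn(s) + 2 Li⁺(aq); Q = [Li⁺]^2/[Zn²⁺]^1.
From E = E° − (0.0592/n) log Q: log Q = (E° − E)·n/0.0592 = (+2.26 − (+2.336))·2/0.0592 = -2.5676.
So 1·log[Zn²⁺] = 2·log(0.0372) − log Q = -2.8589 − (-2.5676) = -0.2913; [Zn²⁺] = 10^(-0.2913) ≈ 0.51 M.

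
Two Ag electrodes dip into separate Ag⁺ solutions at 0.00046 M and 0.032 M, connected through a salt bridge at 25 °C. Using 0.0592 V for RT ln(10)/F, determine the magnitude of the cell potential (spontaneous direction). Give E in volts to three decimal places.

For a concentration cell E°cell = 0. The 0.032 M side is the cathode (reduction is favoured where [Ag⁺] is higher).
With n = 1, E = −(0.0592/1) log([Ag⁺]ₐₙ/[Ag⁺]꜀ₐₜ) = −(0.0592/1) log(0.00046/0.032) = −(0.0592/1)(-1.842) = +0.109 V.

+0.109 V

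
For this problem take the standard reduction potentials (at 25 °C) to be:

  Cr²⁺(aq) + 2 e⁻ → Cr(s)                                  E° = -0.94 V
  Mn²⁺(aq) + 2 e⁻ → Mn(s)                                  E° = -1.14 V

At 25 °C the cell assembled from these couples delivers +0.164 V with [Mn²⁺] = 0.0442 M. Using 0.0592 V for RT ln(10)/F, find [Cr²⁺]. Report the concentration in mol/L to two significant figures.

0.0027 M

Cr²⁺/Cr is the cathode, Mn²⁺/Mn the anode: E°cell = +0.20 V, n = 2.
Overall reaction: Cr²⁺(aq) + Mn(s) → Cr(s) + Mn²⁺(aq); Q = [Mn²⁺]^1/[Cr²⁺]^1.
From E = E° − (0.0592/n) log Q: log Q = (E° − E)·n/0.0592 = (+0.20 − (+0.164))·2/0.0592 = 1.2162.
So 1·log[Cr²⁺] = 1·log(0.0442) − log Q = -1.3546 − (1.2162) = -2.5708; [Cr²⁺] = 10^(-2.5708) ≈ 0.0027 M.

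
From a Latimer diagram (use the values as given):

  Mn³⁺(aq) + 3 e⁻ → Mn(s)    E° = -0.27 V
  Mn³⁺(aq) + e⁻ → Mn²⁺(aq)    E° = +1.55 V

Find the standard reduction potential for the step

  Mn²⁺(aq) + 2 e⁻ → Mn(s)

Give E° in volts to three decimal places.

-1.180 V

Sequential free energies add, so n₃E°₃ = n₁E°₁ + n₂E°₂.
With n₃ = 3, and the known step contributing 1×(+1.55) V, the unknown satisfies 2·E° = 3×(-0.27) − 1×(+1.55) = -2.360.
E° = -2.360 / 2 = -1.180 V.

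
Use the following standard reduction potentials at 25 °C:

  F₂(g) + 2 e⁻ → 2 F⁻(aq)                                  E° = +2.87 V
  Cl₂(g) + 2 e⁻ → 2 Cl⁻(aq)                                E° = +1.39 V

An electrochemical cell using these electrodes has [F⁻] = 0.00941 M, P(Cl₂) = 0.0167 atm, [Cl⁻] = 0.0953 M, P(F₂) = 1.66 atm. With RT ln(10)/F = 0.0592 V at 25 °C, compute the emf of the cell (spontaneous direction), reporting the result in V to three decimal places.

+1.599 V

F₂/F⁻ is the cathode (higher E°), Cl₂/Cl⁻ the anode: E°cell = +2.87 − (+1.39) = +1.48 V, n = 2.
Overall: F₂(g) + 2 Cl⁻(aq) → 2 F⁻(aq) + Cl₂(g)
Q = [F⁻]^2·P(Cl₂) / (P(F₂)·[Cl⁻]^2); log Q = -4.008.
E = E° − (0.0592/n) log Q = +1.48 − (0.0592/2)(-4.008) = +1.599 V.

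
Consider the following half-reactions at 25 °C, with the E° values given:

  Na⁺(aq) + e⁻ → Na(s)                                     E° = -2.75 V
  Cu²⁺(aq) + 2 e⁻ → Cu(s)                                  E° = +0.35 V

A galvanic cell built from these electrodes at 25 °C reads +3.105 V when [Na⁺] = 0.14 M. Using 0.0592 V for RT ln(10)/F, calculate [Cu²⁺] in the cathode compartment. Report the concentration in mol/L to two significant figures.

Cu²⁺/Cu is the cathode, Na⁺/Na the anode: E°cell = +3.10 V, n = 2.
Overall reaction: Cu²⁺(aq) + 2 Na(s) → Cu(s) + 2 Na⁺(aq); Q = [Na⁺]^2/[Cu²⁺]^1.
From E = E° − (0.0592/n) log Q: log Q = (E° − E)·n/0.0592 = (+3.10 − (+3.105))·2/0.0592 = -0.1689.
So 1·log[Cu²⁺] = 2·log(0.14) − log Q = -1.7077 − (-0.1689) = -1.5388; [Cu²⁺] = 10^(-1.5388) ≈ 0.029 M.

0.029 M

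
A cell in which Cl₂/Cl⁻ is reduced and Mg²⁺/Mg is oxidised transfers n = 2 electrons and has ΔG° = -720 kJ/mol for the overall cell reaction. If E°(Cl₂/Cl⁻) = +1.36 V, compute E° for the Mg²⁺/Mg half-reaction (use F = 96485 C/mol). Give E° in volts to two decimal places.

-2.37 V

E°cell = −ΔG°/(nF) = −(-720×10³)/((2)(96485)) = +3.731 V.
Since Cl₂/Cl⁻ is the cathode and Mg²⁺/Mg the anode, E°cell = E°(Cl₂/Cl⁻) − E°(Mg²⁺/Mg).
So E°(Mg²⁺/Mg) = E°(Cl₂/Cl⁻) − E°cell = (+1.36) − (+3.731) = -2.37 V.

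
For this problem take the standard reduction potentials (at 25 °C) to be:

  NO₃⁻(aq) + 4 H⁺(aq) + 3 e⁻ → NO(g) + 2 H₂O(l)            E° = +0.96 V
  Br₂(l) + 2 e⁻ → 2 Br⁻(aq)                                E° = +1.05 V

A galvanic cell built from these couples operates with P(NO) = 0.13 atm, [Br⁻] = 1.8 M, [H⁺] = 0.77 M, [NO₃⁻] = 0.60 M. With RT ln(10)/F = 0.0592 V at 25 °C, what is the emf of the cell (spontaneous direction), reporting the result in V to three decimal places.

Br₂/Br⁻ is the cathode (higher E°), NO₃⁻/NO the anode: E°cell = +1.05 − (+0.96) = +0.09 V, n = 6.
Overall: 3 Br₂(l) + 2 NO(g) + 4 H₂O(l) → 6 Br⁻(aq) + 2 NO₃⁻(aq) + 8 H⁺(aq)
Q = [Br⁻]^6·[NO₃⁻]^2·[H⁺]^8 / (P(NO)^2); log Q = 1.952.
E = E° − (0.0592/n) log Q = +0.09 − (0.0592/6)(1.952) = +0.071 V.

+0.071 V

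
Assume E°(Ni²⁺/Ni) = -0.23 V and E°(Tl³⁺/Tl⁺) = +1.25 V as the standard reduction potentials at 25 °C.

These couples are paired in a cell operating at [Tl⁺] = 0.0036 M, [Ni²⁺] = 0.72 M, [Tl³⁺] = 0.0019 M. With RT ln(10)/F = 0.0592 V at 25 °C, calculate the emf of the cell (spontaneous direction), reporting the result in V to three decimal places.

+1.476 V

Tl³⁺/Tl⁺ is the cathode (higher E°), Ni²⁺/Ni the anode: E°cell = +1.25 − (-0.23) = +1.48 V, n = 2.
Overall: Tl³⁺(aq) + Ni(s) → Tl⁺(aq) + Ni²⁺(aq)
Q = [Tl⁺]·[Ni²⁺] / ([Tl³⁺]); log Q = 0.135.
E = E° − (0.0592/n) log Q = +1.48 − (0.0592/2)(0.135) = +1.476 V.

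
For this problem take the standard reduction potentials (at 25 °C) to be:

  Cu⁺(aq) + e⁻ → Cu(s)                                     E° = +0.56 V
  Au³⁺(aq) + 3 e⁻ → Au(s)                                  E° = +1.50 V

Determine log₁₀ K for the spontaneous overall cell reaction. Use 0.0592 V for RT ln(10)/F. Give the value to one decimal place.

Cathode: Au³⁺/Au; anode: Cu⁺/Cu. E°cell = +0.94 V, n = 3.
log K = nE°cell / 0.0592 = (3)(+0.94) / 0.0592 = 47.6.

47.6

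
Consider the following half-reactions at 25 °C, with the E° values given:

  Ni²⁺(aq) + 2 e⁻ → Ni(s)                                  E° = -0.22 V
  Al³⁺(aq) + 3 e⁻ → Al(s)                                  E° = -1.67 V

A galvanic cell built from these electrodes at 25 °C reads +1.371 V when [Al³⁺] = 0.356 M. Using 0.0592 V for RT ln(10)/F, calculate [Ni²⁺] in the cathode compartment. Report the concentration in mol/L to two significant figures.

0.0011 M

Ni²⁺/Ni is the cathode, Al³⁺/Al the anode: E°cell = +1.45 V, n = 6.
Overall reaction: 3 Ni²⁺(aq) + 2 Al(s) → 3 Ni(s) + 2 Al³⁺(aq); Q = [Al³⁺]^2/[Ni²⁺]^3.
From E = E° − (0.0592/n) log Q: log Q = (E° − E)·n/0.0592 = (+1.45 − (+1.371))·6/0.0592 = 8.0068.
So 3·log[Ni²⁺] = 2·log(0.356) − log Q = -0.8971 − (8.0068) = -8.9039; log[Ni²⁺] = -8.9039 / 3 = -2.9680; [Ni²⁺] = 10^(-2.9680) ≈ 0.0011 M.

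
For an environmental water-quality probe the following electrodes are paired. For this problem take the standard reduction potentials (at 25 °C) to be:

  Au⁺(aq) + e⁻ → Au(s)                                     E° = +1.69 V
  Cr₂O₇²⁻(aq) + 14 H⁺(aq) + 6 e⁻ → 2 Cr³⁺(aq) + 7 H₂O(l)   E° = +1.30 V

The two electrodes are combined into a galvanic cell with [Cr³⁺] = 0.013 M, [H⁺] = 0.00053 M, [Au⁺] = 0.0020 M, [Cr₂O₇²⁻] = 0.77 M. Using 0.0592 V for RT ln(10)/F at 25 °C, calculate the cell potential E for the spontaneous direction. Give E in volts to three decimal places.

+0.647 V

Au⁺/Au is the cathode (higher E°), Cr₂O₇²⁻/Cr³⁺ the anode: E°cell = +1.69 − (+1.30) = +0.39 V, n = 6.
Overall: 6 Au⁺(aq) + 2 Cr³⁺(aq) + 7 H₂O(l) → 6 Au(s) + Cr₂O₇²⁻(aq) + 14 H⁺(aq)
Q = [Cr₂O₇²⁻]·[H⁺]^14 / ([Au⁺]^6·[Cr³⁺]^2); log Q = -26.008.
E = E° − (0.0592/n) log Q = +0.39 − (0.0592/6)(-26.008) = +0.647 V.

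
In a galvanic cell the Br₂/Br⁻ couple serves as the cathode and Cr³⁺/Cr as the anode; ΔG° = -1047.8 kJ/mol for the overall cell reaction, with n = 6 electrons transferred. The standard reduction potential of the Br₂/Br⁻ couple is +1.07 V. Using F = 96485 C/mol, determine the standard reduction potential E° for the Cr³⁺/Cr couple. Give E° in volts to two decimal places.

E°cell = −ΔG°/(nF) = −(-1047.8×10³)/((6)(96485)) = +1.810 V.
Since Br₂/Br⁻ is the cathode and Cr³⁺/Cr the anode, E°cell = E°(Br₂/Br⁻) − E°(Cr³⁺/Cr).
So E°(Cr³⁺/Cr) = E°(Br₂/Br⁻) − E°cell = (+1.07) − (+1.810) = -0.74 V.

-0.74 V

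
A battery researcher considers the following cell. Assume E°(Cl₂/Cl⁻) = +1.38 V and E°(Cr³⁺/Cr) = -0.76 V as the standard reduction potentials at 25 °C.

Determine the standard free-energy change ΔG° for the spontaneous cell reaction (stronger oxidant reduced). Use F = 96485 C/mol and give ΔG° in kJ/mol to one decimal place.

Cl₂/Cl⁻ (E° = +1.38 V) is the cathode; Cr³⁺/Cr (E° = -0.76 V) is the anode, so E°cell = +2.14 V.
Balancing electrons gives n = 6 (lcm of 2 and 3).
ΔG° = −nFE° = −(6)(96485)(+2.14) = -1,238,867 J = -1238.9 kJ/mol.

-1238.9 kJ/mol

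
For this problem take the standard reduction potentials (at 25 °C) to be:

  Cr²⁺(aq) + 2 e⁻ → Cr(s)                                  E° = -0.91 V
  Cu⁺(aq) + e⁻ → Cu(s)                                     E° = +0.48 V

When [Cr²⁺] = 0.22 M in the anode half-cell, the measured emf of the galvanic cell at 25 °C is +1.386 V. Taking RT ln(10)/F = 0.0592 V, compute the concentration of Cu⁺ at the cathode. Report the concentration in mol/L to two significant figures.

Cu⁺/Cu is the cathode, Cr²⁺/Cr the anode: E°cell = +1.39 V, n = 2.
Overall reaction: 2 Cu⁺(aq) + Cr(s) → 2 Cu(s) + Cr²⁺(aq); Q = [Cr²⁺]^1/[Cu⁺]^2.
From E = E° − (0.0592/n) log Q: log Q = (E° − E)·n/0.0592 = (+1.39 − (+1.386))·2/0.0592 = 0.1351.
So 2·log[Cu⁺] = 1·log(0.22) − log Q = -0.6576 − (0.1351) = -0.7927; log[Cu⁺] = -0.7927 / 2 = -0.3963; [Cu⁺] = 10^(-0.3963) ≈ 0.40 M.

0.40 M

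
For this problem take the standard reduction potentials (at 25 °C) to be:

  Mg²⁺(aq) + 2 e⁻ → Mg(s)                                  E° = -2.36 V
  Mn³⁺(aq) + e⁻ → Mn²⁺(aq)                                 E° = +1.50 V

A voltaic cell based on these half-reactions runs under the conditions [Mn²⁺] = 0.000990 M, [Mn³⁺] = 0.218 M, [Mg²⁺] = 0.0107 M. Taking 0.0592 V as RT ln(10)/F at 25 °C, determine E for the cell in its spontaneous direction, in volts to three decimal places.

+4.057 V

Mn³⁺/Mn²⁺ is the cathode (higher E°), Mg²⁺/Mg the anode: E°cell = +1.50 − (-2.36) = +3.86 V, n = 2.
Overall: 2 Mn³⁺(aq) + Mg(s) → 2 Mn²⁺(aq) + Mg²⁺(aq)
Q = [Mn²⁺]^2·[Mg²⁺] / ([Mn³⁺]^2); log Q = -6.656.
E = E° − (0.0592/n) log Q = +3.86 − (0.0592/2)(-6.656) = +4.057 V.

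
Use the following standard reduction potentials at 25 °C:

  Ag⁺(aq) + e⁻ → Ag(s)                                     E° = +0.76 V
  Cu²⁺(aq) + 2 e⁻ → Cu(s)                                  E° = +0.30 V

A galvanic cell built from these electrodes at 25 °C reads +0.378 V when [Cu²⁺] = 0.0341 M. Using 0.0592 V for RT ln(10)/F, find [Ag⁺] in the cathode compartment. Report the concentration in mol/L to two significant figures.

0.0076 M

Ag⁺/Ag is the cathode, Cu²⁺/Cu the anode: E°cell = +0.46 V, n = 2.
Overall reaction: 2 Ag⁺(aq) + Cu(s) → 2 Ag(s) + Cu²⁺(aq); Q = [Cu²⁺]^1/[Ag⁺]^2.
From E = E° − (0.0592/n) log Q: log Q = (E° − E)·n/0.0592 = (+0.46 − (+0.378))·2/0.0592 = 2.7703.
So 2·log[Ag⁺] = 1·log(0.0341) − log Q = -1.4672 − (2.7703) = -4.2375; log[Ag⁺] = -4.2375 / 2 = -2.1187; [Ag⁺] = 10^(-2.1187) ≈ 0.0076 M.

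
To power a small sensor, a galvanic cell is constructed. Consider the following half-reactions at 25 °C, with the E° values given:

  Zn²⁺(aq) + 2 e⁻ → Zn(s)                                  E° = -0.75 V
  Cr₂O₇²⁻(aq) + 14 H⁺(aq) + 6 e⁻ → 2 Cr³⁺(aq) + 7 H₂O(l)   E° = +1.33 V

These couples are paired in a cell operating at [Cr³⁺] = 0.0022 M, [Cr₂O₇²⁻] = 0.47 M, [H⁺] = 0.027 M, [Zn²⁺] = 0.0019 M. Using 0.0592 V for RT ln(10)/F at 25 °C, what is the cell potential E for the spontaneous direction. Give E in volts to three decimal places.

+1.993 V

Cr₂O₇²⁻/Cr³⁺ is the cathode (higher E°), Zn²⁺/Zn the anode: E°cell = +1.33 − (-0.75) = +2.08 V, n = 6.
Overall: Cr₂O₇²⁻(aq) + 14 H⁺(aq) + 3 Zn(s) → 2 Cr³⁺(aq) + 7 H₂O(l) + 3 Zn²⁺(aq)
Q = [Cr³⁺]^2·[Zn²⁺]^3 / ([Cr₂O₇²⁻]·[H⁺]^14); log Q = 8.810.
E = E° − (0.0592/n) log Q = +2.08 − (0.0592/6)(8.810) = +1.993 V.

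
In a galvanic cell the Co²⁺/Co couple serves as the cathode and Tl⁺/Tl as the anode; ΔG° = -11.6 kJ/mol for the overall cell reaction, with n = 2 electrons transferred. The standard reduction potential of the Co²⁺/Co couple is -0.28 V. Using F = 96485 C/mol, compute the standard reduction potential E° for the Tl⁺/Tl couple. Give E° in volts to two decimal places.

E°cell = −ΔG°/(nF) = −(-11.6×10³)/((2)(96485)) = +0.060 V.
Since Co²⁺/Co is the cathode and Tl⁺/Tl the anode, E°cell = E°(Co²⁺/Co) − E°(Tl⁺/Tl).
So E°(Tl⁺/Tl) = E°(Co²⁺/Co) − E°cell = (-0.28) − (+0.060) = -0.34 V.

-0.34 V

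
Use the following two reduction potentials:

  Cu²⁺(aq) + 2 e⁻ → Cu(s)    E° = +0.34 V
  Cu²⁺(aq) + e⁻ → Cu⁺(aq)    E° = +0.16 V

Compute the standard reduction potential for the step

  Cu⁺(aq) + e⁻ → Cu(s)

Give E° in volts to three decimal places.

Sequential free energies add, so n₃E°₃ = n₁E°₁ + n₂E°₂.
With n₃ = 2, and the known step contributing 1×(+0.16) V, the unknown satisfies 1·E° = 2×(+0.34) − 1×(+0.16) = +0.520.
E° = +0.520 / 1 = +0.520 V.

+0.520 V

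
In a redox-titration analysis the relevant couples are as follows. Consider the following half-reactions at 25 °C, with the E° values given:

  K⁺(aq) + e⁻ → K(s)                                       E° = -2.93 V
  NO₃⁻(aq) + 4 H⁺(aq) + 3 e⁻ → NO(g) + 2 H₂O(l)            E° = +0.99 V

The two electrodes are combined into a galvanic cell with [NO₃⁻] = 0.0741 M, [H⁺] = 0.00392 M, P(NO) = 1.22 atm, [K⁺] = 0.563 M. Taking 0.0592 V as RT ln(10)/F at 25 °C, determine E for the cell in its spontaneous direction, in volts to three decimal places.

+3.721 V

NO₃⁻/NO is the cathode (higher E°), K⁺/K the anode: E°cell = +0.99 − (-2.93) = +3.92 V, n = 3.
Overall: NO₃⁻(aq) + 4 H⁺(aq) + 3 K(s) → NO(g) + 2 H₂O(l) + 3 K⁺(aq)
Q = P(NO)·[K⁺]^3 / ([NO₃⁻]·[H⁺]^4); log Q = 10.095.
E = E° − (0.0592/n) log Q = +3.92 − (0.0592/3)(10.095) = +3.721 V.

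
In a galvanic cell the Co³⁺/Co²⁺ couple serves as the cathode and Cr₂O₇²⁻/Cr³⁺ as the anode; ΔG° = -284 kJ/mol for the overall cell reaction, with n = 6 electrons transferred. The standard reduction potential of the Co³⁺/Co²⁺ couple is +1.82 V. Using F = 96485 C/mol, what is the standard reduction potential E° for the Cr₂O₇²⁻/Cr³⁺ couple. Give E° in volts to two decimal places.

E°cell = −ΔG°/(nF) = −(-284×10³)/((6)(96485)) = +0.491 V.
Since Co³⁺/Co²⁺ is the cathode and Cr₂O₇²⁻/Cr³⁺ the anode, E°cell = E°(Co³⁺/Co²⁺) − E°(Cr₂O₇²⁻/Cr³⁺).
So E°(Cr₂O₇²⁻/Cr³⁺) = E°(Co³⁺/Co²⁺) − E°cell = (+1.82) − (+0.491) = +1.33 V.

+1.33 V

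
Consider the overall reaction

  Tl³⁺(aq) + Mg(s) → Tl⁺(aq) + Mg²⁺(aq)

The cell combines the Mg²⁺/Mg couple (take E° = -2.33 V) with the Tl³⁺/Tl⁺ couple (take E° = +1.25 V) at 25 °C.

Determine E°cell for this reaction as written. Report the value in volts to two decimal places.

+3.58 V

The Tl³⁺/Tl⁺ couple has the higher reduction potential, so it is the cathode; Mg²⁺/Mg is oxidised at the anode.
E°cell = E°(cathode) − E°(anode) = (+1.25) − (-2.33) = +3.58 V.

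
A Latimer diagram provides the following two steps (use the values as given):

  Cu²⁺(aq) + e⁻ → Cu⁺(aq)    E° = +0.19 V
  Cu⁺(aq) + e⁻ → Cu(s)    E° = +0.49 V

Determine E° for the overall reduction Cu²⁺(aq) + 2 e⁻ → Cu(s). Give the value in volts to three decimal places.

+0.340 V

Adding the free-energy changes (−nFE°) of the two steps gives −n₃FE°₃ = −n₁FE°₁ − n₂FE°₂.
E°₃ = (1×+0.19 + 1×+0.49) / 2 = (+0.680) / 2 = +0.340 V.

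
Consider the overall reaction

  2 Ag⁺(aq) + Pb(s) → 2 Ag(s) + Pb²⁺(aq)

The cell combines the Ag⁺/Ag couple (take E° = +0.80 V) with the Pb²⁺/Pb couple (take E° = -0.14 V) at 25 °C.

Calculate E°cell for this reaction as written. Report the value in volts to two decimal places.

+0.94 V

The Ag⁺/Ag couple has the higher reduction potential, so it is the cathode; Pb²⁺/Pb is oxidised at the anode.
E°cell = E°(cathode) − E°(anode) = (+0.80) − (-0.14) = +0.94 V.
Since E°cell > 0, the reaction is spontaneous under standard conditions.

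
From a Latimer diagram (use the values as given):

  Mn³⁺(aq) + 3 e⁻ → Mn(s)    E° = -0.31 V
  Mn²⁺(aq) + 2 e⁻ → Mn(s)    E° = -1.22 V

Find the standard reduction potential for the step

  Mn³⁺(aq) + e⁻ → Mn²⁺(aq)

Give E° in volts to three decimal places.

Sequential free energies add, so n₃E°₃ = n₁E°₁ + n₂E°₂.
With n₃ = 3, and the known step contributing 2×(-1.22) V, the unknown satisfies 1·E° = 3×(-0.31) − 2×(-1.22) = +1.510.
E° = +1.510 / 1 = +1.510 V.

+1.510 V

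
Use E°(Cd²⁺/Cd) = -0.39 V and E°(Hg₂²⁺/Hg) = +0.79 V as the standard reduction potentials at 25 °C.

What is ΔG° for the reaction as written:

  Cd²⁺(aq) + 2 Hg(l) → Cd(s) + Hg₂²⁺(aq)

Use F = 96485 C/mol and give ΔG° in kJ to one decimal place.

As written, Cd²⁺/Cd is reduced (cathode) and Hg₂²⁺/Hg is oxidised (anode), so E°cell = (-0.39) − (+0.79) = -1.18 V.
Balancing electrons gives n = 2.
ΔG° = −nFE° = −(2)(96485)(-1.18) = 227,705 J = +227.7 kJ.

+227.7 kJ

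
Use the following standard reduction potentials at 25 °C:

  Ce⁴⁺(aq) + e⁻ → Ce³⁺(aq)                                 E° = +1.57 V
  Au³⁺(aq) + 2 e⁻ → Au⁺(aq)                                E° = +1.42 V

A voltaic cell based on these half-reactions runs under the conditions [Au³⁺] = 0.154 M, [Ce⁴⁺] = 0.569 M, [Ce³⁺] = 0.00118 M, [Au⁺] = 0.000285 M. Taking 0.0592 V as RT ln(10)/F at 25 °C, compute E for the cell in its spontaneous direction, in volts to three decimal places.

Ce⁴⁺/Ce³⁺ is the cathode (higher E°), Au³⁺/Au⁺ the anode: E°cell = +1.57 − (+1.42) = +0.15 V, n = 2.
Overall: 2 Ce⁴⁺(aq) + Au⁺(aq) → 2 Ce³⁺(aq) + Au³⁺(aq)
Q = [Ce³⁺]^2·[Au³⁺] / ([Ce⁴⁺]^2·[Au⁺]); log Q = -2.634.
E = E° − (0.0592/n) log Q = +0.15 − (0.0592/2)(-2.634) = +0.228 V.

+0.228 V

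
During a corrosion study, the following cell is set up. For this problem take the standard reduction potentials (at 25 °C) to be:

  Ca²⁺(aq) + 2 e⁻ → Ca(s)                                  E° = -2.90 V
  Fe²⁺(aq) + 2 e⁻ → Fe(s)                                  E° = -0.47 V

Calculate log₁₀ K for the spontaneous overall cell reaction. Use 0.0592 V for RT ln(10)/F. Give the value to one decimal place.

Cathode: Fe²⁺/Fe; anode: Ca²⁺/Ca. E°cell = +2.43 V, n = 2.
log K = nE°cell / 0.0592 = (2)(+2.43) / 0.0592 = 82.1.

82.1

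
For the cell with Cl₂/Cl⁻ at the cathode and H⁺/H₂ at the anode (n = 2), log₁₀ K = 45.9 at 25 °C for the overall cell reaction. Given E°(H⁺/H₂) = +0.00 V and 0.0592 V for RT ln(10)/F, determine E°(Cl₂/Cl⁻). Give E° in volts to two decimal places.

E°cell = (0.0592/n)·log K = (0.0592/2)(45.9) = +1.359 V.
Since Cl₂/Cl⁻ is the cathode and H⁺/H₂ the anode, E°cell = E°(Cl₂/Cl⁻) − E°(H⁺/H₂).
So E°(Cl₂/Cl⁻) = E°cell + E°(H⁺/H₂) = +1.359 + (+0.00) = +1.36 V.

+1.36 V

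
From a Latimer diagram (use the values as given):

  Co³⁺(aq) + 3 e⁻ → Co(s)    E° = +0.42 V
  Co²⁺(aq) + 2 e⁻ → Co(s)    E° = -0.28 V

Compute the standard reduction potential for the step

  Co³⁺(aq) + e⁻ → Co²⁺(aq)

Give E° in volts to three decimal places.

+1.820 V

Sequential free energies add, so n₃E°₃ = n₁E°₁ + n₂E°₂.
With n₃ = 3, and the known step contributing 2×(-0.28) V, the unknown satisfies 1·E° = 3×(+0.42) − 2×(-0.28) = +1.820.
E° = +1.820 / 1 = +1.820 V.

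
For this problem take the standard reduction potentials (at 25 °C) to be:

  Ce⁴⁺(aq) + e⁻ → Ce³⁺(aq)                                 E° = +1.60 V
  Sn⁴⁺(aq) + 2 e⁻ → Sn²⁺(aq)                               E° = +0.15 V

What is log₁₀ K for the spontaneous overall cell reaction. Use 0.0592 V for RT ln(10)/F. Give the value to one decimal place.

49.0

Cathode: Ce⁴⁺/Ce³⁺; anode: Sn⁴⁺/Sn²⁺. E°cell = +1.45 V, n = 2.
log K = nE°cell / 0.0592 = (2)(+1.45) / 0.0592 = 49.0.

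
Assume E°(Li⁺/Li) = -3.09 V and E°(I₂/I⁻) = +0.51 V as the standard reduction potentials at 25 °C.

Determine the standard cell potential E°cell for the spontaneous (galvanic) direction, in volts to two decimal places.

The I₂/I⁻ couple has the higher reduction potential, so it is the cathode; Li⁺/Li is oxidised at the anode.
E°cell = E°(cathode) − E°(anode) = (+0.51) − (-3.09) = +3.60 V.

+3.60 V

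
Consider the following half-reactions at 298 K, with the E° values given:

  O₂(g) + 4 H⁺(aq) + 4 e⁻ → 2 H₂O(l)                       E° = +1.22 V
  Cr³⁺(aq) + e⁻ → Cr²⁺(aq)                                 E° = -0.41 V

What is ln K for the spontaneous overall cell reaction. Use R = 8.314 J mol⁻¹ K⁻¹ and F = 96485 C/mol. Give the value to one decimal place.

253.9

Cathode: O₂/H₂O; anode: Cr³⁺/Cr²⁺. E°cell = (+1.22) − (-0.41) = +1.63 V, with n = 4.
ΔG° = −nFE° = −RT ln K, so ln K = nFE°/(RT) = (4)(96485)(+1.63) / ((8.314)(298)) = 253.911.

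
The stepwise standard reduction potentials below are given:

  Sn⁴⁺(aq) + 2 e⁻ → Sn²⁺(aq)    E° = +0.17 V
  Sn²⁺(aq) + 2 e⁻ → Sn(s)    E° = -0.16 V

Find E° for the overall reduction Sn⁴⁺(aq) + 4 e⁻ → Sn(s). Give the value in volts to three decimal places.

+0.005 V

Standard free energies of sequential steps add: ΔG°₃ = ΔG°₁ + ΔG°₂, so n₃E°₃ = n₁E°₁ + n₂E°₂.
E°₃ = (2×+0.17 + 2×-0.16) / 4 = (+0.020) / 4 = +0.005 V.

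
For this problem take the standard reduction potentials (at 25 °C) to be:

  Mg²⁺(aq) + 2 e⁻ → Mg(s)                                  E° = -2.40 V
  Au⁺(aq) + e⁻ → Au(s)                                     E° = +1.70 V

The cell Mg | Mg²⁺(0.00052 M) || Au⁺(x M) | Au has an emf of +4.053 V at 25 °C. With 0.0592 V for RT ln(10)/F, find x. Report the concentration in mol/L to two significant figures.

0.0037 M

Au⁺/Au is the cathode, Mg²⁺/Mg the anode: E°cell = +4.10 V, n = 2.
Overall reaction: 2 Au⁺(aq) + Mg(s) → 2 Au(s) + Mg²⁺(aq); Q = [Mg²⁺]^1/[Au⁺]^2.
From E = E° − (0.0592/n) log Q: log Q = (E° − E)·n/0.0592 = (+4.10 − (+4.053))·2/0.0592 = 1.5878.
So 2·log[Au⁺] = 1·log(0.00052) − log Q = -3.2840 − (1.5878) = -4.8718; log[Au⁺] = -4.8718 / 2 = -2.4359; [Au⁺] = 10^(-2.4359) ≈ 0.0037 M.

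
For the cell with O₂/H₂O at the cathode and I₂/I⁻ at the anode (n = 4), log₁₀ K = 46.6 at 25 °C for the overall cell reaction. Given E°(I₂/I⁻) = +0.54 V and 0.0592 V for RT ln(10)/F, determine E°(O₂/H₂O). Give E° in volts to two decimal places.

+1.23 V

E°cell = (0.0592/n)·log K = (0.0592/4)(46.6) = +0.690 V.
Since O₂/H₂O is the cathode and I₂/I⁻ the anode, E°cell = E°(O₂/H₂O) − E°(I₂/I⁻).
So E°(O₂/H₂O) = E°cell + E°(I₂/I⁻) = +0.690 + (+0.54) = +1.23 V.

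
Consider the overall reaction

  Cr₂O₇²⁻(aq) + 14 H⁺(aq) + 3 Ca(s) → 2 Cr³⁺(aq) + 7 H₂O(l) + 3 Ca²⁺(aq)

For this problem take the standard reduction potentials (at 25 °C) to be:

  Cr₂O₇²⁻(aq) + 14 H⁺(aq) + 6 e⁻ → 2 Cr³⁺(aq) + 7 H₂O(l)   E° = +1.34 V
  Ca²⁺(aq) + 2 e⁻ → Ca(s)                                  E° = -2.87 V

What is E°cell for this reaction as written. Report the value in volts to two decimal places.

+4.21 V

The Cr₂O₇²⁻/Cr³⁺ couple has the higher reduction potential, so it is the cathode; Ca²⁺/Ca is oxidised at the anode.
E°cell = E°(cathode) − E°(anode) = (+1.34) − (-2.87) = +4.21 V.
Since E°cell > 0, the reaction is spontaneous under standard conditions.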